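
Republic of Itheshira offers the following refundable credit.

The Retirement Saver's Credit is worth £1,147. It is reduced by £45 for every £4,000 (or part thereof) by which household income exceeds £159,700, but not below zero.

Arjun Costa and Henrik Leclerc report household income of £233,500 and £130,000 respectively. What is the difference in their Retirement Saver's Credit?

Arjun (£233,500): Retirement Saver's Credit: income exceeds £159,700 by £73,800, which is 19 full-or-partial £4,000 increments; reduction = 19 × £45 = £855, leaving £292.
Henrik (£130,000): Retirement Saver's Credit: £130,000 is at or below the £159,700 threshold, so the full £1,147 applies.
Difference: |£292 − £1,147| = £855.

£855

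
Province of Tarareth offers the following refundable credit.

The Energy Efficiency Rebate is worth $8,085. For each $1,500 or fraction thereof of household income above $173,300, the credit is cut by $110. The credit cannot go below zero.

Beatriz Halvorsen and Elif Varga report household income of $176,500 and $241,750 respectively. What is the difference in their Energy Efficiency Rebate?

$4,730

Beatriz ($176,500): Energy Efficiency Rebate: income exceeds $173,300 by $3,200, which is 3 full-or-partial $1,500 increments; reduction = 3 × $110 = $330, leaving $7,755.
Elif ($241,750): Energy Efficiency Rebate: income exceeds $173,300 by $68,450, which is 46 full-or-partial $1,500 increments; reduction = 46 × $110 = $5,060, leaving $3,025.
Difference: |$7,755 − $3,025| = $4,730.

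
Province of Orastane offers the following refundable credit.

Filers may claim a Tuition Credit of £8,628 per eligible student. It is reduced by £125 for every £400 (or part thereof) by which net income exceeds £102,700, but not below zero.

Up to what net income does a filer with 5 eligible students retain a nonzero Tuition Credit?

Full credit = 5 × £8,628 = £43,140.
After 345 increments the reduction is 345 × £125 = £43,125, leaving £15; one more increment wipes it out. Increment 345 ends at excess 345 × £400 = £138,000, so the highest qualifying income is £102,700 + £138,000 = £240,700.

£240,700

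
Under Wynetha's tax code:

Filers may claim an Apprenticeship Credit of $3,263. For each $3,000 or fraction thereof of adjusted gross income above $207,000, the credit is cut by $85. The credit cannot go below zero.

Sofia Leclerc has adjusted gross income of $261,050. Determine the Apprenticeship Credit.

$1,648

Apprenticeship Credit: income exceeds $207,000 by $54,050, which is 19 full-or-partial $3,000 increments; reduction = 19 × $85 = $1,615, leaving $1,648.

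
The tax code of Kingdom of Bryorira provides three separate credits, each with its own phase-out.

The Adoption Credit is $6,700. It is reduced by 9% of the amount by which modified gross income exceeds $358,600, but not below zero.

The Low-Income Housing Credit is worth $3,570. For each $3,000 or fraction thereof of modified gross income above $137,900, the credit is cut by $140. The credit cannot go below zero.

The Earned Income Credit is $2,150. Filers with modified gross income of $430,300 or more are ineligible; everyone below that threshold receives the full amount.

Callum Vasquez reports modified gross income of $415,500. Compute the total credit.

Adoption Credit: 9% of the $56,900 excess over $358,600 is $5,121; credit = $6,700 − $5,121 = $1,579.
Low-Income Housing Credit: income exceeds $137,900 by $277,600 → 93 increments × $140 = $13,020 ≥ base, so the credit is $0.
Earned Income Credit: $415,500 is below the $430,300 cutoff, so the full $2,150 applies.
Total: $1,579 + $0 + $2,150 = $3,729.

$3,729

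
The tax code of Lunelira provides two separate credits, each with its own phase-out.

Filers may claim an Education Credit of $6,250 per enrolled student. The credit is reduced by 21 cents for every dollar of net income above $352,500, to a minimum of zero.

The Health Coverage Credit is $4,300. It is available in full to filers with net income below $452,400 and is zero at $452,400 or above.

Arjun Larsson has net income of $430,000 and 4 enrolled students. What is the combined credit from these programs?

Education Credit: base = 4 × $6,250 = $25,000. 21% of the $77,500 excess over $352,500 is $16,275; credit = $25,000 − $16,275 = $8,725.
Health Coverage Credit: $430,000 is below the $452,400 cutoff, so the full $4,300 applies.
Total: $8,725 + $4,300 = $13,025.

$13,025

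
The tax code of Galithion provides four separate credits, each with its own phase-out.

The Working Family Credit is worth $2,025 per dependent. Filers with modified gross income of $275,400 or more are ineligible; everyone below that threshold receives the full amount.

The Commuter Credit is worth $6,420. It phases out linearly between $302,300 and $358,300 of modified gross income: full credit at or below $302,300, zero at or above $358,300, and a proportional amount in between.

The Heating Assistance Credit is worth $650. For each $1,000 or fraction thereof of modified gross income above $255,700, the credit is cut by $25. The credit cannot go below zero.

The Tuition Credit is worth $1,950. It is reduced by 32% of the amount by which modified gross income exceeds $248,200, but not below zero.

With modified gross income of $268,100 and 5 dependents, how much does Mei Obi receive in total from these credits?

Working Family Credit: base = 5 × $2,025 = $10,125. $268,100 is below the $275,400 cutoff, so the full $10,125 applies.
Commuter Credit: $268,100 is at or below the $302,300 threshold, so the full $6,420 applies.
Heating Assistance Credit: income exceeds $255,700 by $12,400, which is 13 full-or-partial $1,000 increments; reduction = 13 × $25 = $325, leaving $325.
Tuition Credit: 32% of the $19,900 excess over $248,200 is $6,368 ≥ base, so the credit is $0.
Total: $10,125 + $6,420 + $325 + $0 = $16,870.

$16,870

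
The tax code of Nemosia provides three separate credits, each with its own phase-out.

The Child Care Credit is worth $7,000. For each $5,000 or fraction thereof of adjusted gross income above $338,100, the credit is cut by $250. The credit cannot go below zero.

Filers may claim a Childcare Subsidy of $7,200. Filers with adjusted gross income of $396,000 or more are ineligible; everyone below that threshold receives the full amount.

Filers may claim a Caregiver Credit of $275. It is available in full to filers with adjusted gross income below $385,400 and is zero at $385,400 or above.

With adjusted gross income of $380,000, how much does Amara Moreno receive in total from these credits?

$12,225

Child Care Credit: income exceeds $338,100 by $41,900, which is 9 full-or-partial $5,000 increments; reduction = 9 × $250 = $2,250, leaving $4,750.
Childcare Subsidy: $380,000 is below the $396,000 cutoff, so the full $7,200 applies.
Caregiver Credit: $380,000 is below the $385,400 cutoff, so the full $275 applies.
Total: $4,750 + $7,200 + $275 = $12,225.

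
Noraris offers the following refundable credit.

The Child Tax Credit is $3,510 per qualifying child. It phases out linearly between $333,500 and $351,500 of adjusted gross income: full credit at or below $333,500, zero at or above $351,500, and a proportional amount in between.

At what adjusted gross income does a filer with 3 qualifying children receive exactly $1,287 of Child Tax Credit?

Full credit = 3 × $3,510 = $10,530.
$1,287 is 1,287/10,530 of the full $10,530, so 9,243/10,530 of the $18,000 range has been used: income = $333,500 + $18,000 × 9,243/10,530 = $349,300.

$349,300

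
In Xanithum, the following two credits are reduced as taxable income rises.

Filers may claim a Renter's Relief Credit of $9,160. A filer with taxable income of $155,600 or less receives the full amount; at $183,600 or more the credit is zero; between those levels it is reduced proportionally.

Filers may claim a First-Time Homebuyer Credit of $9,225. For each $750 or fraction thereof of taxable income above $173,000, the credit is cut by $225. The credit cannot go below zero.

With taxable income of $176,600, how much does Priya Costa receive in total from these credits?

Renter's Relief Credit: $176,600 is $21,000 into a $28,000 phase-out range, leaving 7,000/28,000 of the credit: $9,160 × 7,000/28,000 = $2,290.
First-Time Homebuyer Credit: income exceeds $173,000 by $3,600, which is 5 full-or-partial $750 increments; reduction = 5 × $225 = $1,125, leaving $8,100.
Total: $2,290 + $8,100 = $10,390.

$10,390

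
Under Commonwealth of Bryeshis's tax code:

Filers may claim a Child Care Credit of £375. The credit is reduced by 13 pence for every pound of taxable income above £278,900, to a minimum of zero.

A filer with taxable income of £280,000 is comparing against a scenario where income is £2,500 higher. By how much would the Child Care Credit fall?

At £280,000 — 13% of the £1,100 excess over £278,900 is £143; credit = £375 − £143 = £232.
At £282,500 — 13% of the £3,600 excess over £278,900 is £468 ≥ base, so the credit is £0.
Lost: £232 − £0 = £232.

£232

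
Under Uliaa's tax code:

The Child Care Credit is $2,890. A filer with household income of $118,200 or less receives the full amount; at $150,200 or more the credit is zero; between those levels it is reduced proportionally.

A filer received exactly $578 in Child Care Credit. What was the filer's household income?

$578 is 578/2,890 of the full $2,890, so 2,312/2,890 of the $32,000 range has been used: income = $118,200 + $32,000 × 2,312/2,890 = $143,800.

$143,800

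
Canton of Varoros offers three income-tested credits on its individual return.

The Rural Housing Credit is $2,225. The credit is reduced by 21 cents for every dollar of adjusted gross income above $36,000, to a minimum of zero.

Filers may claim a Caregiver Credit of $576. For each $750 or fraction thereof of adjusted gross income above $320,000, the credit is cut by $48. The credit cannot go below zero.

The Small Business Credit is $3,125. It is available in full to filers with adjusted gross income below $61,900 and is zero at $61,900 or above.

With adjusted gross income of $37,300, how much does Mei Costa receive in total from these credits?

Rural Housing Credit: 21% of the $1,300 excess over $36,000 is $273; credit = $2,225 − $273 = $1,952.
Caregiver Credit: $37,300 is at or below the $320,000 threshold, so the full $576 applies.
Small Business Credit: $37,300 is below the $61,900 cutoff, so the full $3,125 applies.
Total: $1,952 + $576 + $3,125 = $5,653.

$5,653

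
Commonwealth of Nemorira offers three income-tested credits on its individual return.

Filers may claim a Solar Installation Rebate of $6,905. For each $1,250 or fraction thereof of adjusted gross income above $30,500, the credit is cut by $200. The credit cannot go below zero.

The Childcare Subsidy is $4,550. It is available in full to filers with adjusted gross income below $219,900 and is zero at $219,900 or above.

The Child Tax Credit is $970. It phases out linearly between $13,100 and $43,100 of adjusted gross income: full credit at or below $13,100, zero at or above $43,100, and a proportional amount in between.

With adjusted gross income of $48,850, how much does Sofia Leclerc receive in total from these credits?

$8,455

Solar Installation Rebate: income exceeds $30,500 by $18,350, which is 15 full-or-partial $1,250 increments; reduction = 15 × $200 = $3,000, leaving $3,905.
Childcare Subsidy: $48,850 is below the $219,900 cutoff, so the full $4,550 applies.
Child Tax Credit: $48,850 is at or above $43,100, so the credit is $0.
Total: $3,905 + $4,550 + $0 = $8,455.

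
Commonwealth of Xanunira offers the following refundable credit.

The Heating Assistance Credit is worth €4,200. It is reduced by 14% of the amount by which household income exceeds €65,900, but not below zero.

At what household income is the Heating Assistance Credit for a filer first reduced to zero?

The credit falls by 14% of each euro above €65,900, so it reaches zero when the excess is €4,200 / 14% = €30,000: income = €65,900 + €30,000 = €95,900.

€95,900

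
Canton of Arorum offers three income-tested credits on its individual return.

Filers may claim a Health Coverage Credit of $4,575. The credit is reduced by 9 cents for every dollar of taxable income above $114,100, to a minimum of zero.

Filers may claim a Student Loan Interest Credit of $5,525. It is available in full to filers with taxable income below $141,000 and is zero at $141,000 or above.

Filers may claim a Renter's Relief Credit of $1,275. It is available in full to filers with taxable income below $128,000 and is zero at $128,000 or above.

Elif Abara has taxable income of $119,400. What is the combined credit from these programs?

Health Coverage Credit: 9% of the $5,300 excess over $114,100 is $477; credit = $4,575 − $477 = $4,098.
Student Loan Interest Credit: $119,400 is below the $141,000 cutoff, so the full $5,525 applies.
Renter's Relief Credit: $119,400 is below the $128,000 cutoff, so the full $1,275 applies.
Total: $4,098 + $5,525 + $1,275 = $10,898.

$10,898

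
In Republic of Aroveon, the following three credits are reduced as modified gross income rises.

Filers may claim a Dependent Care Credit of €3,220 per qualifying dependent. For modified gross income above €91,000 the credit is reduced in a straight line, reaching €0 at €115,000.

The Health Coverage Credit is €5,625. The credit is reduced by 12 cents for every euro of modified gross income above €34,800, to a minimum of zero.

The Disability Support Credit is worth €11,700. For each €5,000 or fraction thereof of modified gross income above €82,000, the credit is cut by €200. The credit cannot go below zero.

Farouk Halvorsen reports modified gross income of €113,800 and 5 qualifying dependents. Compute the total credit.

€11,105

Dependent Care Credit: base = 5 × €3,220 = €16,100. €113,800 is €22,800 into a €24,000 phase-out range, leaving 1,200/24,000 of the credit: €16,100 × 1,200/24,000 = €805.
Health Coverage Credit: 12% of the €79,000 excess over €34,800 is €9,480 ≥ base, so the credit is €0.
Disability Support Credit: income exceeds €82,000 by €31,800, which is 7 full-or-partial €5,000 increments; reduction = 7 × €200 = €1,400, leaving €10,300.
Total: €805 + €0 + €10,300 = €11,105.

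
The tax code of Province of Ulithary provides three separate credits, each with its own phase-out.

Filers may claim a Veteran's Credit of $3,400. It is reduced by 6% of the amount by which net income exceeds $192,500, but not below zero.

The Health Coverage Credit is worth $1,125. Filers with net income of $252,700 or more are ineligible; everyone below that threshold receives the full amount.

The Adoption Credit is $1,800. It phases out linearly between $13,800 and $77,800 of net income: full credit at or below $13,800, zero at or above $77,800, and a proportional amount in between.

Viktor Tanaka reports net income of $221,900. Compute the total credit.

Veteran's Credit: 6% of the $29,400 excess over $192,500 is $1,764; credit = $3,400 − $1,764 = $1,636.
Health Coverage Credit: $221,900 is below the $252,700 cutoff, so the full $1,125 applies.
Adoption Credit: $221,900 is at or above $77,800, so the credit is $0.
Total: $1,636 + $1,125 + $0 = $2,761.

$2,761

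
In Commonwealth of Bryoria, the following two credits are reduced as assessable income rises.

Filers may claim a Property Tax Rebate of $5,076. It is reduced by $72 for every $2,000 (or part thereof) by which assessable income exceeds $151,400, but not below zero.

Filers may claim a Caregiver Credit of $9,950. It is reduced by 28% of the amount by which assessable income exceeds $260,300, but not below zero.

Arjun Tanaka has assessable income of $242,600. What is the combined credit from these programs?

$11,714

Property Tax Rebate: income exceeds $151,400 by $91,200, which is 46 full-or-partial $2,000 increments; reduction = 46 × $72 = $3,312, leaving $1,764.
Caregiver Credit: $242,600 is at or below the $260,300 threshold, so the full $9,950 applies.
Total: $1,764 + $9,950 = $11,714.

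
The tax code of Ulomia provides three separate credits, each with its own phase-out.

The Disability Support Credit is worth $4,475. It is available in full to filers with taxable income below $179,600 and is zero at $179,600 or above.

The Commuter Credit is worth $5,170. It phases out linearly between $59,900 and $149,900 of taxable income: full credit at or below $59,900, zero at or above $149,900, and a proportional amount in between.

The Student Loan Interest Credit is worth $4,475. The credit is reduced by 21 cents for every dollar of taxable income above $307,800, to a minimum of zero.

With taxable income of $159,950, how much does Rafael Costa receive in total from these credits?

$8,950

Disability Support Credit: $159,950 is below the $179,600 cutoff, so the full $4,475 applies.
Commuter Credit: $159,950 is at or above $149,900, so the credit is $0.
Student Loan Interest Credit: $159,950 is at or below the $307,800 threshold, so the full $4,475 applies.
Total: $4,475 + $0 + $4,475 = $8,950.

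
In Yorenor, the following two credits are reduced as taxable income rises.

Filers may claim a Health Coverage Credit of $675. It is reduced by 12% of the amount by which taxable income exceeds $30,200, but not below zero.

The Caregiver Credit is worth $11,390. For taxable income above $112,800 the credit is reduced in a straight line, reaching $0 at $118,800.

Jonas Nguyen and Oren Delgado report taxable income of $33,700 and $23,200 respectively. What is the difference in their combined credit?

$420

Jonas ($33,700): Health Coverage Credit: 12% of the $3,500 excess over $30,200 is $420; credit = $675 − $420 = $255. Caregiver Credit: $33,700 is at or below the $112,800 threshold, so the full $11,390 applies. total $255 + $11,390 = $11,645
Oren ($23,200): Health Coverage Credit: $23,200 is at or below the $30,200 threshold, so the full $675 applies. Caregiver Credit: $23,200 is at or below the $112,800 threshold, so the full $11,390 applies. total $675 + $11,390 = $12,065
Difference: |$11,645 − $12,065| = $420.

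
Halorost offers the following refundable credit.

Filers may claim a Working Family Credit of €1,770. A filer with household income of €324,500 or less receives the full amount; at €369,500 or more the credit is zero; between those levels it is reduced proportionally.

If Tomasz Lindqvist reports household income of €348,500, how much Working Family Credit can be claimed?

Working Family Credit: €348,500 is €24,000 into a €45,000 phase-out range, leaving 21,000/45,000 of the credit: €1,770 × 21,000/45,000 = €826.

€826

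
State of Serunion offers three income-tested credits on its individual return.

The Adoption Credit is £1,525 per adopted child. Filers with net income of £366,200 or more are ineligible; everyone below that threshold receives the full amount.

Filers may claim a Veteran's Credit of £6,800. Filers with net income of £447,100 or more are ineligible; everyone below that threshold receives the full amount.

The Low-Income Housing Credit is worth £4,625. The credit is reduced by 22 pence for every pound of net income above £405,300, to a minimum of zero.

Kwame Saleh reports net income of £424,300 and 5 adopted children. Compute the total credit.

£7,245

Adoption Credit: base = 5 × £1,525 = £7,625. £424,300 meets or exceeds the £366,200 cutoff, so the credit is £0.
Veteran's Credit: £424,300 is below the £447,100 cutoff, so the full £6,800 applies.
Low-Income Housing Credit: 22% of the £19,000 excess over £405,300 is £4,180; credit = £4,625 − £4,180 = £445.
Total: £0 + £6,800 + £445 = £7,245.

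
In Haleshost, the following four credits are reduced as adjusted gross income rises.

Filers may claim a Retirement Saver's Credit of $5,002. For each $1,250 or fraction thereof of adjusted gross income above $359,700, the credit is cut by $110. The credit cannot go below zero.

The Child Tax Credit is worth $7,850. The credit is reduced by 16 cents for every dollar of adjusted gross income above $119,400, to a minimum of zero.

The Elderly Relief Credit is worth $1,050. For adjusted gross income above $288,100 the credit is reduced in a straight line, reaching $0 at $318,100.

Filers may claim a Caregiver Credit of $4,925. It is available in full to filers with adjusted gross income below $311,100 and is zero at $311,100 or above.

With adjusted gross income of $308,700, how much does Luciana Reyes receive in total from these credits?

Retirement Saver's Credit: $308,700 is at or below the $359,700 threshold, so the full $5,002 applies.
Child Tax Credit: 16% of the $189,300 excess over $119,400 is $30,288 ≥ base, so the credit is $0.
Elderly Relief Credit: $308,700 is $20,600 into a $30,000 phase-out range, leaving 9,400/30,000 of the credit: $1,050 × 9,400/30,000 = $329.
Caregiver Credit: $308,700 is below the $311,100 cutoff, so the full $4,925 applies.
Total: $5,002 + $0 + $329 + $4,925 = $10,256.

$10,256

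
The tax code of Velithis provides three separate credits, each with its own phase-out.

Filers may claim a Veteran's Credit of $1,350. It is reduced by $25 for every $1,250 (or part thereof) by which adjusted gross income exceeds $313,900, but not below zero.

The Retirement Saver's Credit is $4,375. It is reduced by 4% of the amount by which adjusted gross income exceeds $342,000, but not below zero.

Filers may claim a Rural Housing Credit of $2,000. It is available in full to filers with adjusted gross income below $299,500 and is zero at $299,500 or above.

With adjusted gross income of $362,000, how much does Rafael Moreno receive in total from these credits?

$3,950

Veteran's Credit: income exceeds $313,900 by $48,100, which is 39 full-or-partial $1,250 increments; reduction = 39 × $25 = $975, leaving $375.
Retirement Saver's Credit: 4% of the $20,000 excess over $342,000 is $800; credit = $4,375 − $800 = $3,575.
Rural Housing Credit: $362,000 meets or exceeds the $299,500 cutoff, so the credit is $0.
Total: $375 + $3,575 + $0 = $3,950.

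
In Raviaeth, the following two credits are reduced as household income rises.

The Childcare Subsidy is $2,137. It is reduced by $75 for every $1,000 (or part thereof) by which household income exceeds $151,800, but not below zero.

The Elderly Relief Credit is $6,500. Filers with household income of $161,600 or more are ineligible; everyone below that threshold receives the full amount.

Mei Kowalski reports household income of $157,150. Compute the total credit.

$8,187

Childcare Subsidy: income exceeds $151,800 by $5,350, which is 6 full-or-partial $1,000 increments; reduction = 6 × $75 = $450, leaving $1,687.
Elderly Relief Credit: $157,150 is below the $161,600 cutoff, so the full $6,500 applies.
Total: $1,687 + $6,500 = $8,187.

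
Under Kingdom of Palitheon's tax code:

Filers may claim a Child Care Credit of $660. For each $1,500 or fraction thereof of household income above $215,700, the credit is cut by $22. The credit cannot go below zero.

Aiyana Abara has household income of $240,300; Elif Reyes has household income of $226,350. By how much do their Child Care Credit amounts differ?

Aiyana ($240,300): Child Care Credit: income exceeds $215,700 by $24,600, which is 17 full-or-partial $1,500 increments; reduction = 17 × $22 = $374, leaving $286.
Elif ($226,350): Child Care Credit: income exceeds $215,700 by $10,650, which is 8 full-or-partial $1,500 increments; reduction = 8 × $22 = $176, leaving $484.
Difference: |$286 − $484| = $198.

$198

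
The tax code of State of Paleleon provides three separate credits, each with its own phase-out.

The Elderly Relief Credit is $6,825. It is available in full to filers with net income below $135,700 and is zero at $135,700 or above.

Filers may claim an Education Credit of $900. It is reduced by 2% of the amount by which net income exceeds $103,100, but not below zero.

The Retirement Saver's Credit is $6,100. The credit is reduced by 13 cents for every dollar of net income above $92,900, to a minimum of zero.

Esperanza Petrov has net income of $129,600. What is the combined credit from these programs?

Elderly Relief Credit: $129,600 is below the $135,700 cutoff, so the full $6,825 applies.
Education Credit: 2% of the $26,500 excess over $103,100 is $530; credit = $900 − $530 = $370.
Retirement Saver's Credit: 13% of the $36,700 excess over $92,900 is $4,771; credit = $6,100 − $4,771 = $1,329.
Total: $6,825 + $370 + $1,329 = $8,524.

$8,524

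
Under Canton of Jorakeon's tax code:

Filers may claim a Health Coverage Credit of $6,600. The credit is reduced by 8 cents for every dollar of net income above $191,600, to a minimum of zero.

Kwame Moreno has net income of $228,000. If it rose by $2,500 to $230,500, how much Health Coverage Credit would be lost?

At $228,000 — 8% of the $36,400 excess over $191,600 is $2,912; credit = $6,600 − $2,912 = $3,688.
At $230,500 — 8% of the $38,900 excess over $191,600 is $3,112; credit = $6,600 − $3,112 = $3,488.
Lost: $3,688 − $3,488 = $200.

$200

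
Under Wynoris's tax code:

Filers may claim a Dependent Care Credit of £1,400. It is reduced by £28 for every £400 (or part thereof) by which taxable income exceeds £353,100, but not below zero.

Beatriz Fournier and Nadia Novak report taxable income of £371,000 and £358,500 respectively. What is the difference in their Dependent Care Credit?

£868

Beatriz (£371,000): Dependent Care Credit: income exceeds £353,100 by £17,900, which is 45 full-or-partial £400 increments; reduction = 45 × £28 = £1,260, leaving £140.
Nadia (£358,500): Dependent Care Credit: income exceeds £353,100 by £5,400, which is 14 full-or-partial £400 increments; reduction = 14 × £28 = £392, leaving £1,008.
Difference: |£140 − £1,008| = £868.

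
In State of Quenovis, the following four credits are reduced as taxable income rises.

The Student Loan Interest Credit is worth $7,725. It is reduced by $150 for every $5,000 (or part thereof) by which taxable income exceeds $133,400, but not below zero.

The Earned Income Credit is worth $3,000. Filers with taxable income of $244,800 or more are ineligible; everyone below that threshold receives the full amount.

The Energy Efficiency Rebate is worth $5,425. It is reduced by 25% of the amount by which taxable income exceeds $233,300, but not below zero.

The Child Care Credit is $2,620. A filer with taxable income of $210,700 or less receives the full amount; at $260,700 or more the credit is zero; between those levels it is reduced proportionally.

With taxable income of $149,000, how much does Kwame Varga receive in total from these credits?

$18,170

Student Loan Interest Credit: income exceeds $133,400 by $15,600, which is 4 full-or-partial $5,000 increments; reduction = 4 × $150 = $600, leaving $7,125.
Earned Income Credit: $149,000 is below the $244,800 cutoff, so the full $3,000 applies.
Energy Efficiency Rebate: $149,000 is at or below the $233,300 threshold, so the full $5,425 applies.
Child Care Credit: $149,000 is at or below the $210,700 threshold, so the full $2,620 applies.
Total: $7,125 + $3,000 + $5,425 + $2,620 = $18,170.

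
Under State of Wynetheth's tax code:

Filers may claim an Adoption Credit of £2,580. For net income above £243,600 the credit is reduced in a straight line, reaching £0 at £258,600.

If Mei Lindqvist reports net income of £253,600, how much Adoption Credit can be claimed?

Adoption Credit: £253,600 is £10,000 into a £15,000 phase-out range, leaving 5,000/15,000 of the credit: £2,580 × 5,000/15,000 = £860.

£860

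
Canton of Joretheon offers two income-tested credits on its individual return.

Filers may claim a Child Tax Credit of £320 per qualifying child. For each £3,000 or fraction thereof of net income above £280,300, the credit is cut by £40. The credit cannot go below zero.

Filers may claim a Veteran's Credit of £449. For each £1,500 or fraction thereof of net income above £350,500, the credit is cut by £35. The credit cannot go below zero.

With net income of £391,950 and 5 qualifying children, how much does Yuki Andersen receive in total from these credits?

Child Tax Credit: base = 5 × £320 = £1,600. income exceeds £280,300 by £111,650, which is 38 full-or-partial £3,000 increments; reduction = 38 × £40 = £1,520, leaving £80.
Veteran's Credit: income exceeds £350,500 by £41,450 → 28 increments × £35 = £980 ≥ base, so the credit is £0.
Total: £80 + £0 = £80.

£80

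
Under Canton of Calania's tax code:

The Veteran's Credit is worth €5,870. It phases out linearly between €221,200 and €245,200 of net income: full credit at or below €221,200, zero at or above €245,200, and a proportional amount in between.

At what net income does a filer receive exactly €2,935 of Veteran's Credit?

€2,935 is 2,935/5,870 of the full €5,870, so 2,935/5,870 of the €24,000 range has been used: income = €221,200 + €24,000 × 2,935/5,870 = €233,200.

€233,200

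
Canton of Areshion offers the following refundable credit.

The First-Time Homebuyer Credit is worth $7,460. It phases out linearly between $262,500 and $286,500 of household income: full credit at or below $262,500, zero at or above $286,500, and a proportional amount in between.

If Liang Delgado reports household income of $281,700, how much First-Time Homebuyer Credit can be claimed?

$1,492

First-Time Homebuyer Credit: $281,700 is $19,200 into a $24,000 phase-out range, leaving 4,800/24,000 of the credit: $7,460 × 4,800/24,000 = $1,492.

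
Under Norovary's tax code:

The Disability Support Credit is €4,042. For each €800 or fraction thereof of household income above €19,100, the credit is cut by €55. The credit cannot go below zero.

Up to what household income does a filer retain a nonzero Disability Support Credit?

After 73 increments the reduction is 73 × €55 = €4,015, leaving €27; one more increment wipes it out. Increment 73 ends at excess 73 × €800 = €58,400, so the highest qualifying income is €19,100 + €58,400 = €77,500.

€77,500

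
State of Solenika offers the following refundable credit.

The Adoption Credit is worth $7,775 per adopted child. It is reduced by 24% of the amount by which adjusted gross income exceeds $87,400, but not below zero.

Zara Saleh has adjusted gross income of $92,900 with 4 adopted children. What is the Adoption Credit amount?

Adoption Credit: base = 4 × $7,775 = $31,100. 24% of the $5,500 excess over $87,400 is $1,320; credit = $31,100 − $1,320 = $29,780.

$29,780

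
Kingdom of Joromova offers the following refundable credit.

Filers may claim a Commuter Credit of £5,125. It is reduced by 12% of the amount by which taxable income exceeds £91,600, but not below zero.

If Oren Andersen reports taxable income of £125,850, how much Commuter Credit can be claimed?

Commuter Credit: 12% of the £34,250 excess over £91,600 is £4,110; credit = £5,125 − £4,110 = £1,015.

£1,015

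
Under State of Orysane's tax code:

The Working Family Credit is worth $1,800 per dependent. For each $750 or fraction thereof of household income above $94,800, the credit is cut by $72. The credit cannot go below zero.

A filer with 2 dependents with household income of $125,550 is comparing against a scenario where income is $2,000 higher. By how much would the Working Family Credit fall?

$216

At $125,550 — base = 2 × $1,800 = $3,600. income exceeds $94,800 by $30,750, which is 41 full-or-partial $750 increments; reduction = 41 × $72 = $2,952, leaving $648.
At $127,550 — base = 2 × $1,800 = $3,600. income exceeds $94,800 by $32,750, which is 44 full-or-partial $750 increments; reduction = 44 × $72 = $3,168, leaving $432.
Lost: $648 − $432 = $216.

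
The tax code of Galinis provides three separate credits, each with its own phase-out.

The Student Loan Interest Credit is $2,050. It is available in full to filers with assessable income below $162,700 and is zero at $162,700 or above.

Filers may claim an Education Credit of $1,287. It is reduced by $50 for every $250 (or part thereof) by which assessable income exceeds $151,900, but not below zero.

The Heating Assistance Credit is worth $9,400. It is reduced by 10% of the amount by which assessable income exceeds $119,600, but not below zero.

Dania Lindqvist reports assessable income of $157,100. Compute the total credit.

$7,937

Student Loan Interest Credit: $157,100 is below the $162,700 cutoff, so the full $2,050 applies.
Education Credit: income exceeds $151,900 by $5,200, which is 21 full-or-partial $250 increments; reduction = 21 × $50 = $1,050, leaving $237.
Heating Assistance Credit: 10% of the $37,500 excess over $119,600 is $3,750; credit = $9,400 − $3,750 = $5,650.
Total: $2,050 + $237 + $5,650 = $7,937.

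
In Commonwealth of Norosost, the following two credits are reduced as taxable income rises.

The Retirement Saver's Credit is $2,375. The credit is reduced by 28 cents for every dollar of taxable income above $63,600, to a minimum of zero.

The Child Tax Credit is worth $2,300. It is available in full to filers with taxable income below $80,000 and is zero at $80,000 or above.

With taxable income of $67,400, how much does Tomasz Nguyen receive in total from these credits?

$3,611

Retirement Saver's Credit: 28% of the $3,800 excess over $63,600 is $1,064; credit = $2,375 − $1,064 = $1,311.
Child Tax Credit: $67,400 is below the $80,000 cutoff, so the full $2,300 applies.
Total: $1,311 + $2,300 = $3,611.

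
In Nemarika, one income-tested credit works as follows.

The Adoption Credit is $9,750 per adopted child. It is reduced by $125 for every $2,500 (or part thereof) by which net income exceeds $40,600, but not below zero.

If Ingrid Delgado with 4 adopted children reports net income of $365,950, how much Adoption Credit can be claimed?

$22,625

Adoption Credit: base = 4 × $9,750 = $39,000. income exceeds $40,600 by $325,350, which is 131 full-or-partial $2,500 increments; reduction = 131 × $125 = $16,375, leaving $22,625.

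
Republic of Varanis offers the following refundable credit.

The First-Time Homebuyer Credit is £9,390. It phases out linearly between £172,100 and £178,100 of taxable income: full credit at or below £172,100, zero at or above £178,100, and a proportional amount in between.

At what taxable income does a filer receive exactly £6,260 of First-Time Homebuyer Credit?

£6,260 is 6,260/9,390 of the full £9,390, so 3,130/9,390 of the £6,000 range has been used: income = £172,100 + £6,000 × 3,130/9,390 = £174,100.

£174,100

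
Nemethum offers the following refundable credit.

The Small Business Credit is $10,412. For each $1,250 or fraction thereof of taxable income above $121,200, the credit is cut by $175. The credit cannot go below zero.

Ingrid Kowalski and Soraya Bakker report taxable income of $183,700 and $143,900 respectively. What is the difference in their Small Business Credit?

Ingrid ($183,700): Small Business Credit: income exceeds $121,200 by $62,500, which is 50 full-or-partial $1,250 increments; reduction = 50 × $175 = $8,750, leaving $1,662.
Soraya ($143,900): Small Business Credit: income exceeds $121,200 by $22,700, which is 19 full-or-partial $1,250 increments; reduction = 19 × $175 = $3,325, leaving $7,087.
Difference: |$1,662 − $7,087| = $5,425.

$5,425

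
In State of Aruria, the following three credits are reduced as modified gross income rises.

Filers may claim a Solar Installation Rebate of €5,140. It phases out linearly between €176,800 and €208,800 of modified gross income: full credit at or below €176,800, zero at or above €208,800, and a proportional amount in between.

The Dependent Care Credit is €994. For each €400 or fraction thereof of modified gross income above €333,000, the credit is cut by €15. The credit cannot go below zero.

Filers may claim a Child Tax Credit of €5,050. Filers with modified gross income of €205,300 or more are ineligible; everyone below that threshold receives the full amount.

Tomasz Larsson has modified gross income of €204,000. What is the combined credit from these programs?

Solar Installation Rebate: €204,000 is €27,200 into a €32,000 phase-out range, leaving 4,800/32,000 of the credit: €5,140 × 4,800/32,000 = €771.
Dependent Care Credit: €204,000 is at or below the €333,000 threshold, so the full €994 applies.
Child Tax Credit: €204,000 is below the €205,300 cutoff, so the full €5,050 applies.
Total: €771 + €994 + €5,050 = €6,815.

€6,815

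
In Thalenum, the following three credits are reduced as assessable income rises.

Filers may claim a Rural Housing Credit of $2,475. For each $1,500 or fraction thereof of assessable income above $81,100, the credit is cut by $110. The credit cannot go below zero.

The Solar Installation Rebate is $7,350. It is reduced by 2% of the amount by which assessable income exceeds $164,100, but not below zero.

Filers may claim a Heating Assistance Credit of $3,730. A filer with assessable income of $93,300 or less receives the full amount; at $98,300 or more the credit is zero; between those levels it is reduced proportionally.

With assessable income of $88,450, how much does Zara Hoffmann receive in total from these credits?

$13,005

Rural Housing Credit: income exceeds $81,100 by $7,350, which is 5 full-or-partial $1,500 increments; reduction = 5 × $110 = $550, leaving $1,925.
Solar Installation Rebate: $88,450 is at or below the $164,100 threshold, so the full $7,350 applies.
Heating Assistance Credit: $88,450 is at or below the $93,300 threshold, so the full $3,730 applies.
Total: $1,925 + $7,350 + $3,730 = $13,005.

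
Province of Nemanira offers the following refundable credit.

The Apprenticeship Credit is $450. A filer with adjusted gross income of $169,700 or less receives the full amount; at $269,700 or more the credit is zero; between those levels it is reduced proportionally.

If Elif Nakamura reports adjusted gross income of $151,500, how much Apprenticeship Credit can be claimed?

$450

Apprenticeship Credit: $151,500 is at or below the $169,700 threshold, so the full $450 applies.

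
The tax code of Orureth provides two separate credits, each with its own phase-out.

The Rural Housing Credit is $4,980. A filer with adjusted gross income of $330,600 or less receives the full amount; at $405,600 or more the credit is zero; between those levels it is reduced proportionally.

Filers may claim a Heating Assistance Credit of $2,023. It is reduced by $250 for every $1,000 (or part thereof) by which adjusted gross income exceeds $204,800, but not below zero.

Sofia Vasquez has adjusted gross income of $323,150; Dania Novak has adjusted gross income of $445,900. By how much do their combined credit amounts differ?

Sofia ($323,150): Rural Housing Credit: $323,150 is at or below the $330,600 threshold, so the full $4,980 applies. Heating Assistance Credit: income exceeds $204,800 by $118,350 → 119 increments × $250 = $29,750 ≥ base, so the credit is $0. total $4,980 + $0 = $4,980
Dania ($445,900): Rural Housing Credit: $445,900 is at or above $405,600, so the credit is $0. Heating Assistance Credit: income exceeds $204,800 by $241,100 → 242 increments × $250 = $60,500 ≥ base, so the credit is $0. total $0 + $0 = $0
Difference: |$4,980 − $0| = $4,980.

$4,980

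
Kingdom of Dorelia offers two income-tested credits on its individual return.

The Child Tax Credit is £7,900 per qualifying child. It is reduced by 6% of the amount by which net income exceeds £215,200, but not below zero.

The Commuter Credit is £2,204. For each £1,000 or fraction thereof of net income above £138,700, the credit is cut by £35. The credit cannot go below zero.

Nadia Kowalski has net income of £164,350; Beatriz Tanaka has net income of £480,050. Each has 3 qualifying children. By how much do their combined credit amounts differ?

Nadia (£164,350): Child Tax Credit: base = 3 × £7,900 = £23,700. £164,350 is at or below the £215,200 threshold, so the full £23,700 applies. Commuter Credit: income exceeds £138,700 by £25,650, which is 26 full-or-partial £1,000 increments; reduction = 26 × £35 = £910, leaving £1,294. total £23,700 + £1,294 = £24,994
Beatriz (£480,050): Child Tax Credit: base = 3 × £7,900 = £23,700. 6% of the £264,850 excess over £215,200 is £15,891; credit = £23,700 − £15,891 = £7,809. Commuter Credit: income exceeds £138,700 by £341,350 → 342 increments × £35 = £11,970 ≥ base, so the credit is £0. total £7,809 + £0 = £7,809
Difference: |£24,994 − £7,809| = £17,185.

£17,185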